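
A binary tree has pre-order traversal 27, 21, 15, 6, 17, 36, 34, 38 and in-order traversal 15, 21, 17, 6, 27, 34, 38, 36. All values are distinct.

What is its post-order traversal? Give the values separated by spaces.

The first element of pre-order is the root; it splits in-order into left and right subtrees.
Root 27: left subtree has 4 nodes {15, 21, 17, 6}, right has 3 {34, 38, 36}.
  Root 21: left subtree has 1 node {15}, right has 2 {17, 6}.
    Root 6: left subtree has 1 node {17}, right has 0 { }.
  Root 36: left subtree has 2 nodes {34, 38}, right has 0 { }.
    Root 34: left subtree has 0 nodes { }, right has 1 {38}.

15 17 6 21 38 34 36 27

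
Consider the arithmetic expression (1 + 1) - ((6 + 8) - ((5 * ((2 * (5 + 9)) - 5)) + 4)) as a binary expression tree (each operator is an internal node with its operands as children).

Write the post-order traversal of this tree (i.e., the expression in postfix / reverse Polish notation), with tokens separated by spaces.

1 1 + 6 8 + 5 2 5 9 + * 5 - * 4 + - -

Post-order on an expression tree gives postfix notation: for each operator, emit left operand, right operand, then the operator.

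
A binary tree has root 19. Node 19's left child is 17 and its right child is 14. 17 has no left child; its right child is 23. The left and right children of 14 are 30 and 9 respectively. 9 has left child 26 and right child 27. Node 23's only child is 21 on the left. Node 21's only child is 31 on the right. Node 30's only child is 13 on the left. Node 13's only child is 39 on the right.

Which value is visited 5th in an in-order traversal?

In-order visits the left subtree, then the node, then the right subtree.
At 19: go left to 17.
  At 17: no left child.
  Visit 17.
  At 17: go right to 23.
    At 23: go left to 21.
      At 21: no left child.
      Visit 21.
      At 21: go right to 31.
        31 is a leaf — visit 31.
    Visit 23.
    At 23: no right child.
Visit 19.
At 19: go right to 14.
  At 14: go left to 30.
    At 30: go left to 13.
      At 13: no left child.
      Visit 13.
      At 13: go right to 39.
        39 is a leaf — visit 39.
    Visit 30.
    At 30: no right child.
  Visit 14.
  At 14: go right to 9.
    At 9: go left to 26.
      26 is a leaf — visit 26.
    Visit 9.
    At 9: go right to 27.
      27 is a leaf — visit 27.
Full in-order sequence: 17, 21, 31, 23, 19, 13, 39, 30, 14, 26, 9, 27.

19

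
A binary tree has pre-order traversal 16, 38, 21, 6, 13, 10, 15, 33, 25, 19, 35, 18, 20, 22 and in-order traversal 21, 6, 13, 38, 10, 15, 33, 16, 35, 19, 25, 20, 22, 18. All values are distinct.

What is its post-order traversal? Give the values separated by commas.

13, 6, 21, 33, 15, 10, 38, 35, 19, 22, 20, 18, 25, 16

The first element of pre-order is the root; it splits in-order into left and right subtrees.
Root 16: left subtree has 7 nodes {21, 6, 13, 38, 10, 15, 33}, right has 6 {35, 19, 25, 20, 22, 18}.
  Root 38: left subtree has 3 nodes {21, 6, 13}, right has 3 {10, 15, 33}.
    Root 21: left subtree has 0 nodes { }, right has 2 {6, 13}.
      Root 6: left subtree has 0 nodes { }, right has 1 {13}.
    Root 10: left subtree has 0 nodes { }, right has 2 {15, 33}.
      Root 15: left subtree has 0 nodes { }, right has 1 {33}.
  Root 25: left subtree has 2 nodes {35, 19}, right has 3 {20, 22, 18}.
    Root 19: left subtree has 1 node {35}, right has 0 { }.
    Root 18: left subtree has 2 nodes {20, 22}, right has 0 { }.
      Root 20: left subtree has 0 nodes { }, right has 1 {22}.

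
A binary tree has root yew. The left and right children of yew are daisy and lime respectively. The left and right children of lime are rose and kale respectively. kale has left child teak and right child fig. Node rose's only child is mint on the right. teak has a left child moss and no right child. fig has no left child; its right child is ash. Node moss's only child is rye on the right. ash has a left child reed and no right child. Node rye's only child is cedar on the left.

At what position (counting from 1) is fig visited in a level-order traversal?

Level-order visits nodes level by level from the root, left to right within each level.
Level 0: yew
Level 1: daisy, lime
Level 2: rose, kale
Level 3: mint, teak, fig
Level 4: moss, ash
Level 5: rye, reed
Level 6: cedar
Full level-order sequence: yew, daisy, lime, rose, kale, mint, teak, fig, moss, ash, rye, reed, cedar.

8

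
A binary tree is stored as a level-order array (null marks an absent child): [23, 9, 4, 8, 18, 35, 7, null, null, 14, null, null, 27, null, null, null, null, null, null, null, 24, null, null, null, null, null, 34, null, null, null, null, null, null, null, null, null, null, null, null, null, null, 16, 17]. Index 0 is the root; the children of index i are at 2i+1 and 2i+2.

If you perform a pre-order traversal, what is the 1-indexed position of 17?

Pre-order visits the node, then its left subtree, then its right subtree.
Visit 23.
At 23: go left to 9.
  Visit 9.
  At 9: go left to 8.
    8 is a leaf — visit 8.
  At 9: go right to 18.
    Visit 18.
    At 18: go left to 14.
      Visit 14.
      At 14: no left child.
      At 14: go right to 24.
        Visit 24.
        At 24: go left to 16.
          16 is a leaf — visit 16.
        At 24: go right to 17.
          17 is a leaf — visit 17.
    At 18: no right child.
At 23: go right to 4.
  Visit 4.
  At 4: go left to 35.
    Visit 35.
    At 35: no left child.
    At 35: go right to 27.
      Visit 27.
      At 27: no left child.
      At 27: go right to 34.
        34 is a leaf — visit 34.
  At 4: go right to 7.
    7 is a leaf — visit 7.
Full pre-order sequence: 23, 9, 8, 18, 14, 24, 16, 17, 4, 35, 27, 34, 7.

8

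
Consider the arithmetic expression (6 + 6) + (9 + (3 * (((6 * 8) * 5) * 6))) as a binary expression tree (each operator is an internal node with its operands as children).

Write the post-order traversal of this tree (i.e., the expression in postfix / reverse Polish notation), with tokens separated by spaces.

Post-order on an expression tree gives postfix notation: for each operator, emit left operand, right operand, then the operator.

6 6 + 9 3 6 8 * 5 * 6 * * + +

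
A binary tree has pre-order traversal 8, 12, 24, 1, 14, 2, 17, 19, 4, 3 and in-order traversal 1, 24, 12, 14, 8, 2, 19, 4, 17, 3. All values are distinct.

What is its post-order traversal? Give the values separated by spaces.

The first element of pre-order is the root; it splits in-order into left and right subtrees.
Root 8: left subtree has 4 nodes {1, 24, 12, 14}, right has 5 {2, 19, 4, 17, 3}.
  Root 12: left subtree has 2 nodes {1, 24}, right has 1 {14}.
    Root 24: left subtree has 1 node {1}, right has 0 { }.
  Root 2: left subtree has 0 nodes { }, right has 4 {19, 4, 17, 3}.
    Root 17: left subtree has 2 nodes {19, 4}, right has 1 {3}.
      Root 19: left subtree has 0 nodes { }, right has 1 {4}.

1 24 14 12 4 19 3 17 2 8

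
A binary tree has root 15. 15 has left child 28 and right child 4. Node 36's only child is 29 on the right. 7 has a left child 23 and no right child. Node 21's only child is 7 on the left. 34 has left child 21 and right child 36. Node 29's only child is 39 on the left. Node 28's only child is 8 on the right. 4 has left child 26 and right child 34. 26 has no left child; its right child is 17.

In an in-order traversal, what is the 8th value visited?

7

In-order visits the left subtree, then the node, then the right subtree.
At 15: go left to 28.
  At 28: no left child.
  Visit 28.
  At 28: go right to 8.
    8 is a leaf — visit 8.
Visit 15.
At 15: go right to 4.
  At 4: go left to 26.
    At 26: no left child.
    Visit 26.
    At 26: go right to 17.
      17 is a leaf — visit 17.
  Visit 4.
  At 4: go right to 34.
    At 34: go left to 21.
      At 21: go left to 7.
        At 7: go left to 23.
          23 is a leaf — visit 23.
        Visit 7.
        At 7: no right child.
      Visit 21.
      At 21: no right child.
    Visit 34.
    At 34: go right to 36.
      At 36: no left child.
      Visit 36.
      At 36: go right to 29.
        At 29: go left to 39.
          39 is a leaf — visit 39.
        Visit 29.
        At 29: no right child.
Full in-order sequence: 28, 8, 15, 26, 17, 4, 23, 7, 21, 34, 36, 39, 29.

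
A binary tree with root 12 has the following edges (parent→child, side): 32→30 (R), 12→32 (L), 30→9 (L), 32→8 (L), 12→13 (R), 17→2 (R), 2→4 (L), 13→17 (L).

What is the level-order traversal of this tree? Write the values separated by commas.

Level-order visits nodes level by level from the root, left to right within each level.
Level 0: 12
Level 1: 32, 13
Level 2: 8, 30, 17
Level 3: 9, 2
Level 4: 4

12, 32, 13, 8, 30, 17, 9, 2, 4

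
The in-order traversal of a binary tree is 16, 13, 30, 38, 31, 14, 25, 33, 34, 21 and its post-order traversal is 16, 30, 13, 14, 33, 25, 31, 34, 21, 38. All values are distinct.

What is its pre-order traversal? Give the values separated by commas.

The last element of post-order is the root; it splits in-order into left and right subtrees.
Root 38: left subtree has 3 nodes {16, 13, 30}, right has 6 {31, 14, 25, 33, 34, 21}.
  Root 13: left subtree has 1 node {16}, right has 1 {30}.
  Root 21: left subtree has 5 nodes {31, 14, 25, 33, 34}, right has 0 { }.
    Root 34: left subtree has 4 nodes {31, 14, 25, 33}, right has 0 { }.
      Root 31: left subtree has 0 nodes { }, right has 3 {14, 25, 33}.
        Root 25: left subtree has 1 node {14}, right has 1 {33}.

38, 13, 16, 30, 21, 34, 31, 25, 14, 33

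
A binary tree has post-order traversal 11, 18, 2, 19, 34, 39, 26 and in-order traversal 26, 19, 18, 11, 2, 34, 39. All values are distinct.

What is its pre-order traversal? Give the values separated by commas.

The last element of post-order is the root; it splits in-order into left and right subtrees.
Root 26: left subtree has 0 nodes { }, right has 6 {19, 18, 11, 2, 34, 39}.
  Root 39: left subtree has 5 nodes {19, 18, 11, 2, 34}, right has 0 { }.
    Root 34: left subtree has 4 nodes {19, 18, 11, 2}, right has 0 { }.
      Root 19: left subtree has 0 nodes { }, right has 3 {18, 11, 2}.
        Root 2: left subtree has 2 nodes {18, 11}, right has 0 { }.
          Root 18: left subtree has 0 nodes { }, right has 1 {11}.

26, 39, 34, 19, 2, 18, 11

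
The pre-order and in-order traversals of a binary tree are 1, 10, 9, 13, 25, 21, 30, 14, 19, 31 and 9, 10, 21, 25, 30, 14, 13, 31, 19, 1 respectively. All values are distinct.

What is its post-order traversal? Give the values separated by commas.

The first element of pre-order is the root; it splits in-order into left and right subtrees.
Root 1: left subtree has 9 nodes {9, 10, 21, 25, 30, 14, 13, 31, 19}, right has 0 { }.
  Root 10: left subtree has 1 node {9}, right has 7 {21, 25, 30, 14, 13, 31, 19}.
    Root 13: left subtree has 4 nodes {21, 25, 30, 14}, right has 2 {31, 19}.
      Root 25: left subtree has 1 node {21}, right has 2 {30, 14}.
        Root 30: left subtree has 0 nodes { }, right has 1 {14}.
      Root 19: left subtree has 1 node {31}, right has 0 { }.

9, 21, 14, 30, 25, 31, 19, 13, 10, 1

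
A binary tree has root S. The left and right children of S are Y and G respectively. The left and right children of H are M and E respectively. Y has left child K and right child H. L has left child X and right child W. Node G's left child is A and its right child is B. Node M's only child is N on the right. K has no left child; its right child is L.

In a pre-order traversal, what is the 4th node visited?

L

Pre-order visits the node, then its left subtree, then its right subtree.
Visit S.
At S: go left to Y.
  Visit Y.
  At Y: go left to K.
    Visit K.
    At K: no left child.
    At K: go right to L.
      Visit L.
      At L: go left to X.
        X is a leaf — visit X.
      At L: go right to W.
        W is a leaf — visit W.
  At Y: go right to H.
    Visit H.
    At H: go left to M.
      Visit M.
      At M: no left child.
      At M: go right to N.
        N is a leaf — visit N.
    At H: go right to E.
      E is a leaf — visit E.
At S: go right to G.
  Visit G.
  At G: go left to A.
    A is a leaf — visit A.
  At G: go right to B.
    B is a leaf — visit B.
Full pre-order sequence: S, Y, K, L, X, W, H, M, N, E, G, A, B.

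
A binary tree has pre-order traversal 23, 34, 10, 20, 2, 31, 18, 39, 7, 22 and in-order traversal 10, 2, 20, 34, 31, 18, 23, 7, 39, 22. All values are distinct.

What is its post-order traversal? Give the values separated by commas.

The first element of pre-order is the root; it splits in-order into left and right subtrees.
Root 23: left subtree has 6 nodes {10, 2, 20, 34, 31, 18}, right has 3 {7, 39, 22}.
  Root 34: left subtree has 3 nodes {10, 2, 20}, right has 2 {31, 18}.
    Root 10: left subtree has 0 nodes { }, right has 2 {2, 20}.
      Root 20: left subtree has 1 node {2}, right has 0 { }.
    Root 31: left subtree has 0 nodes { }, right has 1 {18}.
  Root 39: left subtree has 1 node {7}, right has 1 {22}.

2, 20, 10, 18, 31, 34, 7, 22, 39, 23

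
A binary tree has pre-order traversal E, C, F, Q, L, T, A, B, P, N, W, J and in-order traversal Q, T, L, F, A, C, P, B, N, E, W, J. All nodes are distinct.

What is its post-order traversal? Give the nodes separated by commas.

The first element of pre-order is the root; it splits in-order into left and right subtrees.
Root E: left subtree has 9 nodes {Q, T, L, F, A, C, P, B, N}, right has 2 {W, J}.
  Root C: left subtree has 5 nodes {Q, T, L, F, A}, right has 3 {P, B, N}.
    Root F: left subtree has 3 nodes {Q, T, L}, right has 1 {A}.
      Root Q: left subtree has 0 nodes { }, right has 2 {T, L}.
        Root L: left subtree has 1 node {T}, right has 0 { }.
    Root B: left subtree has 1 node {P}, right has 1 {N}.
  Root W: left subtree has 0 nodes { }, right has 1 {J}.

T, L, Q, A, F, P, N, B, C, J, W, E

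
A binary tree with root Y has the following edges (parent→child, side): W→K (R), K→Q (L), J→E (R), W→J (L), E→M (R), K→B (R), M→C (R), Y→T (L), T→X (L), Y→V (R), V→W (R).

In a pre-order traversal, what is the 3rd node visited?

X

Pre-order visits the node, then its left subtree, then its right subtree.
Visit Y.
At Y: go left to T.
  Visit T.
  At T: go left to X.
    X is a leaf — visit X.
  At T: no right child.
At Y: go right to V.
  Visit V.
  At V: no left child.
  At V: go right to W.
    Visit W.
    At W: go left to J.
      Visit J.
      At J: no left child.
      At J: go right to E.
        Visit E.
        At E: no left child.
        At E: go right to M.
          Visit M.
          At M: no left child.
          At M: go right to C.
            C is a leaf — visit C.
    At W: go right to K.
      Visit K.
      At K: go left to Q.
        Q is a leaf — visit Q.
      At K: go right to B.
        B is a leaf — visit B.
Full pre-order sequence: Y, T, X, V, W, J, E, M, C, K, Q, B.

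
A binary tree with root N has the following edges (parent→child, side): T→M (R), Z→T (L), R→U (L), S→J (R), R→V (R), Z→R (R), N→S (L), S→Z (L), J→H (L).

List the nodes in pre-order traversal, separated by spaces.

N S Z T M R U V J H

Pre-order visits the node, then its left subtree, then its right subtree.
Visit N.
At N: go left to S.
  Visit S.
  At S: go left to Z.
    Visit Z.
    At Z: go left to T.
      Visit T.
      At T: no left child.
      At T: go right to M.
        M is a leaf — visit M.
    At Z: go right to R.
      Visit R.
      At R: go left to U.
        U is a leaf — visit U.
      At R: go right to V.
        V is a leaf — visit V.
  At S: go right to J.
    Visit J.
    At J: go left to H.
      H is a leaf — visit H.
    At J: no right child.
At N: no right child.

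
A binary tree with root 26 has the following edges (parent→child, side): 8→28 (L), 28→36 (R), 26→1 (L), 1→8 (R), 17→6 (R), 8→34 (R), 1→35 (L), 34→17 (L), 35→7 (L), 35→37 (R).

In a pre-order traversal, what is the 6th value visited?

Pre-order visits the node, then its left subtree, then its right subtree.
Visit 26.
At 26: go left to 1.
  Visit 1.
  At 1: go left to 35.
    Visit 35.
    At 35: go left to 7.
      7 is a leaf — visit 7.
    At 35: go right to 37.
      37 is a leaf — visit 37.
  At 1: go right to 8.
    Visit 8.
    At 8: go left to 28.
      Visit 28.
      At 28: no left child.
      At 28: go right to 36.
        36 is a leaf — visit 36.
    At 8: go right to 34.
      Visit 34.
      At 34: go left to 17.
        Visit 17.
        At 17: no left child.
        At 17: go right to 6.
          6 is a leaf — visit 6.
      At 34: no right child.
At 26: no right child.
Full pre-order sequence: 26, 1, 35, 7, 37, 8, 28, 36, 34, 17, 6.

8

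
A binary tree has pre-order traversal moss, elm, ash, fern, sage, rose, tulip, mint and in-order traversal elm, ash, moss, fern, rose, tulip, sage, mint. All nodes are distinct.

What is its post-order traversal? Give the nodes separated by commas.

ash, elm, tulip, rose, mint, sage, fern, moss

The first element of pre-order is the root; it splits in-order into left and right subtrees.
Root moss: left subtree has 2 nodes {elm, ash}, right has 5 {fern, rose, tulip, sage, mint}.
  Root elm: left subtree has 0 nodes { }, right has 1 {ash}.
  Root fern: left subtree has 0 nodes { }, right has 4 {rose, tulip, sage, mint}.
    Root sage: left subtree has 2 nodes {rose, tulip}, right has 1 {mint}.
      Root rose: left subtree has 0 nodes { }, right has 1 {tulip}.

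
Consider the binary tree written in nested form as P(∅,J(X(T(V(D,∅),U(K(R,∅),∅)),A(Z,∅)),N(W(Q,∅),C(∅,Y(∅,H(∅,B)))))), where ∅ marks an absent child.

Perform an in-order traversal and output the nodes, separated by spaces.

P D V T R K U X Z A J Q W N C Y H B

In-order visits the left subtree, then the node, then the right subtree.
At P: no left child.
Visit P.
At P: go right to J.
  At J: go left to X.
    At X: go left to T.
      At T: go left to V.
        At V: go left to D.
          D is a leaf — visit D.
        Visit V.
        At V: no right child.
      Visit T.
      At T: go right to U.
        At U: go left to K.
          At K: go left to R.
            R is a leaf — visit R.
          Visit K.
          At K: no right child.
        Visit U.
        At U: no right child.
    Visit X.
    At X: go right to A.
      At A: go left to Z.
        Z is a leaf — visit Z.
      Visit A.
      At A: no right child.
  Visit J.
  At J: go right to N.
    At N: go left to W.
      At W: go left to Q.
        Q is a leaf — visit Q.
      Visit W.
      At W: no right child.
    Visit N.
    At N: go right to C.
      At C: no left child.
      Visit C.
      At C: go right to Y.
        At Y: no left child.
        Visit Y.
        At Y: go right to H.
          At H: no left child.
          Visit H.
          At H: go right to B.
            B is a leaf — visit B.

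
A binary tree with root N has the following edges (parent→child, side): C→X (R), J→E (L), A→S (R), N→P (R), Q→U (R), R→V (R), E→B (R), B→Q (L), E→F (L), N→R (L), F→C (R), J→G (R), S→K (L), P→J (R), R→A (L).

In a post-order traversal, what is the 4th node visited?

V

Post-order visits the left subtree, then the right subtree, then the node.
At N: go left to R.
  At R: go left to A.
    At A: no left child.
    At A: go right to S.
      At S: go left to K.
        K is a leaf — visit K.
      At S: no right child.
      Visit S.
    Visit A.
  At R: go right to V.
    V is a leaf — visit V.
  Visit R.
At N: go right to P.
  At P: no left child.
  At P: go right to J.
    At J: go left to E.
      At E: go left to F.
        At F: no left child.
        At F: go right to C.
          At C: no left child.
          At C: go right to X.
            X is a leaf — visit X.
          Visit C.
        Visit F.
      At E: go right to B.
        At B: go left to Q.
          At Q: no left child.
          At Q: go right to U.
            U is a leaf — visit U.
          Visit Q.
        At B: no right child.
        Visit B.
      Visit E.
    At J: go right to G.
      G is a leaf — visit G.
    Visit J.
  Visit P.
Visit N.
Full post-order sequence: K, S, A, V, R, X, C, F, U, Q, B, E, G, J, P, N.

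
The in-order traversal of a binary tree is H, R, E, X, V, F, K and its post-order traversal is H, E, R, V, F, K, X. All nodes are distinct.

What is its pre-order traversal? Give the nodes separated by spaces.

The last element of post-order is the root; it splits in-order into left and right subtrees.
Root X: left subtree has 3 nodes {H, R, E}, right has 3 {V, F, K}.
  Root R: left subtree has 1 node {H}, right has 1 {E}.
  Root K: left subtree has 2 nodes {V, F}, right has 0 { }.
    Root F: left subtree has 1 node {V}, right has 0 { }.

X R H E K F V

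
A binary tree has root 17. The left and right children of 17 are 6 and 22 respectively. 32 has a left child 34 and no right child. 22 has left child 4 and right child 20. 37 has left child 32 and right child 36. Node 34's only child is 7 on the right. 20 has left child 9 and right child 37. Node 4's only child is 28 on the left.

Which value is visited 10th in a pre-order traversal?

Pre-order visits the node, then its left subtree, then its right subtree.
Visit 17.
At 17: go left to 6.
  6 is a leaf — visit 6.
At 17: go right to 22.
  Visit 22.
  At 22: go left to 4.
    Visit 4.
    At 4: go left to 28.
      28 is a leaf — visit 28.
    At 4: no right child.
  At 22: go right to 20.
    Visit 20.
    At 20: go left to 9.
      9 is a leaf — visit 9.
    At 20: go right to 37.
      Visit 37.
      At 37: go left to 32.
        Visit 32.
        At 32: go left to 34.
          Visit 34.
          At 34: no left child.
          At 34: go right to 7.
            7 is a leaf — visit 7.
        At 32: no right child.
      At 37: go right to 36.
        36 is a leaf — visit 36.
Full pre-order sequence: 17, 6, 22, 4, 28, 20, 9, 37, 32, 34, 7, 36.

34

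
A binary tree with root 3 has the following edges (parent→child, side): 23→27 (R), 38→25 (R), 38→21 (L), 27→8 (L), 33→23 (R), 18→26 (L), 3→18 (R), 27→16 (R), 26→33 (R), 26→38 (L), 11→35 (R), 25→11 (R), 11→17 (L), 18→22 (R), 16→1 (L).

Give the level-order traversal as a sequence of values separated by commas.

Level-order visits nodes level by level from the root, left to right within each level.
Level 0: 3
Level 1: 18
Level 2: 26, 22
Level 3: 38, 33
Level 4: 21, 25, 23
Level 5: 11, 27
Level 6: 17, 35, 8, 16
Level 7: 1

3, 18, 26, 22, 38, 33, 21, 25, 23, 11, 27, 17, 35, 8, 16, 1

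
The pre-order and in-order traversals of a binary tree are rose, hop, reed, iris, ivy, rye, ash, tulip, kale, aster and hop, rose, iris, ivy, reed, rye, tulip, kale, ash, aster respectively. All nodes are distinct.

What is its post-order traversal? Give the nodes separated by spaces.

The first element of pre-order is the root; it splits in-order into left and right subtrees.
Root rose: left subtree has 1 node {hop}, right has 8 {iris, ivy, reed, rye, tulip, kale, ash, aster}.
  Root reed: left subtree has 2 nodes {iris, ivy}, right has 5 {rye, tulip, kale, ash, aster}.
    Root iris: left subtree has 0 nodes { }, right has 1 {ivy}.
    Root rye: left subtree has 0 nodes { }, right has 4 {tulip, kale, ash, aster}.
      Root ash: left subtree has 2 nodes {tulip, kale}, right has 1 {aster}.
        Root tulip: left subtree has 0 nodes { }, right has 1 {kale}.

hop ivy iris kale tulip aster ash rye reed rose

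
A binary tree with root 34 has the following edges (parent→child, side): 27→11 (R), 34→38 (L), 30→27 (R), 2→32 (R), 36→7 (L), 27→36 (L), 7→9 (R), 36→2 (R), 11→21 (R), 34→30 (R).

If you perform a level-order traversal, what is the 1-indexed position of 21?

9

Level-order visits nodes level by level from the root, left to right within each level.
Level 0: 34
Level 1: 38, 30
Level 2: 27
Level 3: 36, 11
Level 4: 7, 2, 21
Level 5: 9, 32
Full level-order sequence: 34, 38, 30, 27, 36, 11, 7, 2, 21, 9, 32.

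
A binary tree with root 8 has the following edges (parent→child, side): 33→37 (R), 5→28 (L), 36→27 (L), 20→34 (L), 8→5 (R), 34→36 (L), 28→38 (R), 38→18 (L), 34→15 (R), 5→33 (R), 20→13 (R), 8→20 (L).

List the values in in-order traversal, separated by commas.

27, 36, 34, 15, 20, 13, 8, 28, 18, 38, 5, 33, 37

In-order visits the left subtree, then the node, then the right subtree.
At 8: go left to 20.
  At 20: go left to 34.
    At 34: go left to 36.
      At 36: go left to 27.
        27 is a leaf — visit 27.
      Visit 36.
      At 36: no right child.
    Visit 34.
    At 34: go right to 15.
      15 is a leaf — visit 15.
  Visit 20.
  At 20: go right to 13.
    13 is a leaf — visit 13.
Visit 8.
At 8: go right to 5.
  At 5: go left to 28.
    At 28: no left child.
    Visit 28.
    At 28: go right to 38.
      At 38: go left to 18.
        18 is a leaf — visit 18.
      Visit 38.
      At 38: no right child.
  Visit 5.
  At 5: go right to 33.
    At 33: no left child.
    Visit 33.
    At 33: go right to 37.
      37 is a leaf — visit 37.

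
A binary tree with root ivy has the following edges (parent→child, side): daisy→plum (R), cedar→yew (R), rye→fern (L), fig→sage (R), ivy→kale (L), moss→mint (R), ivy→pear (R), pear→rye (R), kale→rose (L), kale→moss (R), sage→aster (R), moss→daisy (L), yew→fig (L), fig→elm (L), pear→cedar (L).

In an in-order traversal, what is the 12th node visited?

aster

In-order visits the left subtree, then the node, then the right subtree.
At ivy: go left to kale.
  At kale: go left to rose.
    rose is a leaf — visit rose.
  Visit kale.
  At kale: go right to moss.
    At moss: go left to daisy.
      At daisy: no left child.
      Visit daisy.
      At daisy: go right to plum.
        plum is a leaf — visit plum.
    Visit moss.
    At moss: go right to mint.
      mint is a leaf — visit mint.
Visit ivy.
At ivy: go right to pear.
  At pear: go left to cedar.
    At cedar: no left child.
    Visit cedar.
    At cedar: go right to yew.
      At yew: go left to fig.
        At fig: go left to elm.
          elm is a leaf — visit elm.
        Visit fig.
        At fig: go right to sage.
          At sage: no left child.
          Visit sage.
          At sage: go right to aster.
            aster is a leaf — visit aster.
      Visit yew.
      At yew: no right child.
  Visit pear.
  At pear: go right to rye.
    At rye: go left to fern.
      fern is a leaf — visit fern.
    Visit rye.
    At rye: no right child.
Full in-order sequence: rose, kale, daisy, plum, moss, mint, ivy, cedar, elm, fig, sage, aster, yew, pear, fern, rye.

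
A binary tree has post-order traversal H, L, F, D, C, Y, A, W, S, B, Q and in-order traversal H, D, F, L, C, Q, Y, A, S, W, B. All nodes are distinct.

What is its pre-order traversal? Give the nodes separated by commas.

Q, C, D, H, F, L, B, S, A, Y, W

The last element of post-order is the root; it splits in-order into left and right subtrees.
Root Q: left subtree has 5 nodes {H, D, F, L, C}, right has 5 {Y, A, S, W, B}.
  Root C: left subtree has 4 nodes {H, D, F, L}, right has 0 { }.
    Root D: left subtree has 1 node {H}, right has 2 {F, L}.
      Root F: left subtree has 0 nodes { }, right has 1 {L}.
  Root B: left subtree has 4 nodes {Y, A, S, W}, right has 0 { }.
    Root S: left subtree has 2 nodes {Y, A}, right has 1 {W}.
      Root A: left subtree has 1 node {Y}, right has 0 { }.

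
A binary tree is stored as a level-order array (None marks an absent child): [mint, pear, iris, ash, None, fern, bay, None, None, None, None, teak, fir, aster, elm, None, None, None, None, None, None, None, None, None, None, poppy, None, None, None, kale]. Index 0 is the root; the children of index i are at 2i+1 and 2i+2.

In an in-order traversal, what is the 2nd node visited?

pear

In-order visits the left subtree, then the node, then the right subtree.
At mint: go left to pear.
  At pear: go left to ash.
    ash is a leaf — visit ash.
  Visit pear.
  At pear: no right child.
Visit mint.
At mint: go right to iris.
  At iris: go left to fern.
    At fern: go left to teak.
      teak is a leaf — visit teak.
    Visit fern.
    At fern: go right to fir.
      At fir: go left to poppy.
        poppy is a leaf — visit poppy.
      Visit fir.
      At fir: no right child.
  Visit iris.
  At iris: go right to bay.
    At bay: go left to aster.
      aster is a leaf — visit aster.
    Visit bay.
    At bay: go right to elm.
      At elm: go left to kale.
        kale is a leaf — visit kale.
      Visit elm.
      At elm: no right child.
Full in-order sequence: ash, pear, mint, teak, fern, poppy, fir, iris, aster, bay, kale, elm.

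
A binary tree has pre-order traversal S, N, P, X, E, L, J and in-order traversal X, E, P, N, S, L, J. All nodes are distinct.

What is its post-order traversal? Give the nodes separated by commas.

E, X, P, N, J, L, S

The first element of pre-order is the root; it splits in-order into left and right subtrees.
Root S: left subtree has 4 nodes {X, E, P, N}, right has 2 {L, J}.
  Root N: left subtree has 3 nodes {X, E, P}, right has 0 { }.
    Root P: left subtree has 2 nodes {X, E}, right has 0 { }.
      Root X: left subtree has 0 nodes { }, right has 1 {E}.
  Root L: left subtree has 0 nodes { }, right has 1 {J}.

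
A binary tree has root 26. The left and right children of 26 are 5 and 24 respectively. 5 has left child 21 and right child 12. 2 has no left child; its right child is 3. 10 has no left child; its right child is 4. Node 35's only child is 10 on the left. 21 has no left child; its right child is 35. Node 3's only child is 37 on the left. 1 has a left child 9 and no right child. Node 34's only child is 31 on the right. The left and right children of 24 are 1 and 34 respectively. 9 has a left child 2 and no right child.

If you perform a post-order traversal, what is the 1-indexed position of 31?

Post-order visits the left subtree, then the right subtree, then the node.
At 26: go left to 5.
  At 5: go left to 21.
    At 21: no left child.
    At 21: go right to 35.
      At 35: go left to 10.
        At 10: no left child.
        At 10: go right to 4.
          4 is a leaf — visit 4.
        Visit 10.
      At 35: no right child.
      Visit 35.
    Visit 21.
  At 5: go right to 12.
    12 is a leaf — visit 12.
  Visit 5.
At 26: go right to 24.
  At 24: go left to 1.
    At 1: go left to 9.
      At 9: go left to 2.
        At 2: no left child.
        At 2: go right to 3.
          At 3: go left to 37.
            37 is a leaf — visit 37.
          At 3: no right child.
          Visit 3.
        Visit 2.
      At 9: no right child.
      Visit 9.
    At 1: no right child.
    Visit 1.
  At 24: go right to 34.
    At 34: no left child.
    At 34: go right to 31.
      31 is a leaf — visit 31.
    Visit 34.
  Visit 24.
Visit 26.
Full post-order sequence: 4, 10, 35, 21, 12, 5, 37, 3, 2, 9, 1, 31, 34, 24, 26.

12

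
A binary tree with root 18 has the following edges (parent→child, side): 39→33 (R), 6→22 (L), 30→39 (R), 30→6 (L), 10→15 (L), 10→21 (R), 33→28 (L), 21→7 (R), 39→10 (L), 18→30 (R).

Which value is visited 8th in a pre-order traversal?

Pre-order visits the node, then its left subtree, then its right subtree.
Visit 18.
At 18: no left child.
At 18: go right to 30.
  Visit 30.
  At 30: go left to 6.
    Visit 6.
    At 6: go left to 22.
      22 is a leaf — visit 22.
    At 6: no right child.
  At 30: go right to 39.
    Visit 39.
    At 39: go left to 10.
      Visit 10.
      At 10: go left to 15.
        15 is a leaf — visit 15.
      At 10: go right to 21.
        Visit 21.
        At 21: no left child.
        At 21: go right to 7.
          7 is a leaf — visit 7.
    At 39: go right to 33.
      Visit 33.
      At 33: go left to 28.
        28 is a leaf — visit 28.
      At 33: no right child.
Full pre-order sequence: 18, 30, 6, 22, 39, 10, 15, 21, 7, 33, 28.

21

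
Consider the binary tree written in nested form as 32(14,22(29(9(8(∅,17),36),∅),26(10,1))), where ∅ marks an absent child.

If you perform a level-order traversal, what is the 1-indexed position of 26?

5

Level-order visits nodes level by level from the root, left to right within each level.
Level 0: 32
Level 1: 14, 22
Level 2: 29, 26
Level 3: 9, 10, 1
Level 4: 8, 36
Level 5: 17
Full level-order sequence: 32, 14, 22, 29, 26, 9, 10, 1, 8, 36, 17.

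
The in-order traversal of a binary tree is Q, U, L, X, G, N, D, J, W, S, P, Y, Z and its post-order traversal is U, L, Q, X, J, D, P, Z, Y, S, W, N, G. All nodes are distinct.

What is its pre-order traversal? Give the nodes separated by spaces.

G X Q L U N W D J S Y P Z

The last element of post-order is the root; it splits in-order into left and right subtrees.
Root G: left subtree has 4 nodes {Q, U, L, X}, right has 8 {N, D, J, W, S, P, Y, Z}.
  Root X: left subtree has 3 nodes {Q, U, L}, right has 0 { }.
    Root Q: left subtree has 0 nodes { }, right has 2 {U, L}.
      Root L: left subtree has 1 node {U}, right has 0 { }.
  Root N: left subtree has 0 nodes { }, right has 7 {D, J, W, S, P, Y, Z}.
    Root W: left subtree has 2 nodes {D, J}, right has 4 {S, P, Y, Z}.
      Root D: left subtree has 0 nodes { }, right has 1 {J}.
      Root S: left subtree has 0 nodes { }, right has 3 {P, Y, Z}.
        Root Y: left subtree has 1 node {P}, right has 1 {Z}.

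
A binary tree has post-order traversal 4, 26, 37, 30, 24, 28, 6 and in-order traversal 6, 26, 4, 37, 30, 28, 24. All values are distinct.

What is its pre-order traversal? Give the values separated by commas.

The last element of post-order is the root; it splits in-order into left and right subtrees.
Root 6: left subtree has 0 nodes { }, right has 6 {26, 4, 37, 30, 28, 24}.
  Root 28: left subtree has 4 nodes {26, 4, 37, 30}, right has 1 {24}.
    Root 30: left subtree has 3 nodes {26, 4, 37}, right has 0 { }.
      Root 37: left subtree has 2 nodes {26, 4}, right has 0 { }.
        Root 26: left subtree has 0 nodes { }, right has 1 {4}.

6, 28, 30, 37, 26, 4, 24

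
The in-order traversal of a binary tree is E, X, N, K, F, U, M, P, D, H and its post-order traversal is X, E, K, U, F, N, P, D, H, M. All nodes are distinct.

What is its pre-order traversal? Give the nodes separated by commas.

M, N, E, X, F, K, U, H, D, P

The last element of post-order is the root; it splits in-order into left and right subtrees.
Root M: left subtree has 6 nodes {E, X, N, K, F, U}, right has 3 {P, D, H}.
  Root N: left subtree has 2 nodes {E, X}, right has 3 {K, F, U}.
    Root E: left subtree has 0 nodes { }, right has 1 {X}.
    Root F: left subtree has 1 node {K}, right has 1 {U}.
  Root H: left subtree has 2 nodes {P, D}, right has 0 { }.
    Root D: left subtree has 1 node {P}, right has 0 { }.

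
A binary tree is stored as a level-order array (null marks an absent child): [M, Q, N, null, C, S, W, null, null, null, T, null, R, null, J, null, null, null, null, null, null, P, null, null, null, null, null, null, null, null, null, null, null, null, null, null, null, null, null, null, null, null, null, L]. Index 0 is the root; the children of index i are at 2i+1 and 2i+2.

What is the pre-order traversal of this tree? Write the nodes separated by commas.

M, Q, C, T, P, L, N, S, R, W, J

Pre-order visits the node, then its left subtree, then its right subtree.
Visit M.
At M: go left to Q.
  Visit Q.
  At Q: no left child.
  At Q: go right to C.
    Visit C.
    At C: no left child.
    At C: go right to T.
      Visit T.
      At T: go left to P.
        Visit P.
        At P: go left to L.
          L is a leaf — visit L.
        At P: no right child.
      At T: no right child.
At M: go right to N.
  Visit N.
  At N: go left to S.
    Visit S.
    At S: no left child.
    At S: go right to R.
      R is a leaf — visit R.
  At N: go right to W.
    Visit W.
    At W: no left child.
    At W: go right to J.
      J is a leaf — visit J.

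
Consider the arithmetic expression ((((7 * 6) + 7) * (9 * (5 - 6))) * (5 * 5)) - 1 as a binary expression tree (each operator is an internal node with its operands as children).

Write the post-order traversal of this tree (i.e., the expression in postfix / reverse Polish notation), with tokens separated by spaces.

Post-order on an expression tree gives postfix notation: for each operator, emit left operand, right operand, then the operator.

7 6 * 7 + 9 5 6 - * * 5 5 * * 1 -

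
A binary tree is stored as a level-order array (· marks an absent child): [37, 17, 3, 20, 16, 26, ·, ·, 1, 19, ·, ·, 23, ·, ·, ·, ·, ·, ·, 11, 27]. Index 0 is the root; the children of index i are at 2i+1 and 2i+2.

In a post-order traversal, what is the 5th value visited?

Post-order visits the left subtree, then the right subtree, then the node.
At 37: go left to 17.
  At 17: go left to 20.
    At 20: no left child.
    At 20: go right to 1.
      1 is a leaf — visit 1.
    Visit 20.
  At 17: go right to 16.
    At 16: go left to 19.
      At 19: go left to 11.
        11 is a leaf — visit 11.
      At 19: go right to 27.
        27 is a leaf — visit 27.
      Visit 19.
    At 16: no right child.
    Visit 16.
  Visit 17.
At 37: go right to 3.
  At 3: go left to 26.
    At 26: no left child.
    At 26: go right to 23.
      23 is a leaf — visit 23.
    Visit 26.
  At 3: no right child.
  Visit 3.
Visit 37.
Full post-order sequence: 1, 20, 11, 27, 19, 16, 17, 23, 26, 3, 37.

19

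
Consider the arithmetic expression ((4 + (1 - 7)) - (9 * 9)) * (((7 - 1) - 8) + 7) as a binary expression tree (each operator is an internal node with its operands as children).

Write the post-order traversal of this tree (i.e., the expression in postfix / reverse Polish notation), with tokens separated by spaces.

4 1 7 - + 9 9 * - 7 1 - 8 - 7 + *

Post-order on an expression tree gives postfix notation: for each operator, emit left operand, right operand, then the operator.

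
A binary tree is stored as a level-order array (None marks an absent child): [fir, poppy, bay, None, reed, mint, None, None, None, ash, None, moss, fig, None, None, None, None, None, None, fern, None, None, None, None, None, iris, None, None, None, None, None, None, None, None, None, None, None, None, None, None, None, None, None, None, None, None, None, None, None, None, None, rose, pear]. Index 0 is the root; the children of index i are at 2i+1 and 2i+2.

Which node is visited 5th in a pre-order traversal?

Pre-order visits the node, then its left subtree, then its right subtree.
Visit fir.
At fir: go left to poppy.
  Visit poppy.
  At poppy: no left child.
  At poppy: go right to reed.
    Visit reed.
    At reed: go left to ash.
      Visit ash.
      At ash: go left to fern.
        fern is a leaf — visit fern.
      At ash: no right child.
    At reed: no right child.
At fir: go right to bay.
  Visit bay.
  At bay: go left to mint.
    Visit mint.
    At mint: go left to moss.
      moss is a leaf — visit moss.
    At mint: go right to fig.
      Visit fig.
      At fig: go left to iris.
        Visit iris.
        At iris: go left to rose.
          rose is a leaf — visit rose.
        At iris: go right to pear.
          pear is a leaf — visit pear.
      At fig: no right child.
  At bay: no right child.
Full pre-order sequence: fir, poppy, reed, ash, fern, bay, mint, moss, fig, iris, rose, pear.

fern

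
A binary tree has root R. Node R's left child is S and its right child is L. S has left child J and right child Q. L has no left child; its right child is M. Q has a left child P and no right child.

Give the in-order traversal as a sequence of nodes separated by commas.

J, S, P, Q, R, L, M

In-order visits the left subtree, then the node, then the right subtree.
At R: go left to S.
  At S: go left to J.
    J is a leaf — visit J.
  Visit S.
  At S: go right to Q.
    At Q: go left to P.
      P is a leaf — visit P.
    Visit Q.
    At Q: no right child.
Visit R.
At R: go right to L.
  At L: no left child.
  Visit L.
  At L: go right to M.
    M is a leaf — visit M.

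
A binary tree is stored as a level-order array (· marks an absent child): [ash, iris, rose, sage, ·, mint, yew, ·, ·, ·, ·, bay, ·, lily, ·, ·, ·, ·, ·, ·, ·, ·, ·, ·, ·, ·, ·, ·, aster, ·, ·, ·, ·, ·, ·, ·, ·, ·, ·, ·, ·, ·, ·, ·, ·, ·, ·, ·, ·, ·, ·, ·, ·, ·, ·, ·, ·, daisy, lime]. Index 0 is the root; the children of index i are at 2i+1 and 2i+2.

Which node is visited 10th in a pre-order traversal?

daisy

Pre-order visits the node, then its left subtree, then its right subtree.
Visit ash.
At ash: go left to iris.
  Visit iris.
  At iris: go left to sage.
    sage is a leaf — visit sage.
  At iris: no right child.
At ash: go right to rose.
  Visit rose.
  At rose: go left to mint.
    Visit mint.
    At mint: go left to bay.
      bay is a leaf — visit bay.
    At mint: no right child.
  At rose: go right to yew.
    Visit yew.
    At yew: go left to lily.
      Visit lily.
      At lily: no left child.
      At lily: go right to aster.
        Visit aster.
        At aster: go left to daisy.
          daisy is a leaf — visit daisy.
        At aster: go right to lime.
          lime is a leaf — visit lime.
    At yew: no right child.
Full pre-order sequence: ash, iris, sage, rose, mint, bay, yew, lily, aster, daisy, lime.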